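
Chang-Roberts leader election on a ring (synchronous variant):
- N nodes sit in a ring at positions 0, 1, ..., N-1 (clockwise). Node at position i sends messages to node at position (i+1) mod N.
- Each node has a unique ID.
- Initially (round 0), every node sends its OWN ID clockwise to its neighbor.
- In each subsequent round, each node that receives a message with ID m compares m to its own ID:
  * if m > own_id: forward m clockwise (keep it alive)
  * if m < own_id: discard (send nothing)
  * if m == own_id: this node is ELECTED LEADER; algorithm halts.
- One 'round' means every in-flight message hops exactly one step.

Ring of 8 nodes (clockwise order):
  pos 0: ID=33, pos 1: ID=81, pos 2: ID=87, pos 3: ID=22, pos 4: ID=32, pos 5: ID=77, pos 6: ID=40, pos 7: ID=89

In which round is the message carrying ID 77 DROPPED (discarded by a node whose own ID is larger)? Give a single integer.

Answer: 2

Derivation:
Round 1: pos1(id81) recv 33: drop; pos2(id87) recv 81: drop; pos3(id22) recv 87: fwd; pos4(id32) recv 22: drop; pos5(id77) recv 32: drop; pos6(id40) recv 77: fwd; pos7(id89) recv 40: drop; pos0(id33) recv 89: fwd
Round 2: pos4(id32) recv 87: fwd; pos7(id89) recv 77: drop; pos1(id81) recv 89: fwd
Round 3: pos5(id77) recv 87: fwd; pos2(id87) recv 89: fwd
Round 4: pos6(id40) recv 87: fwd; pos3(id22) recv 89: fwd
Round 5: pos7(id89) recv 87: drop; pos4(id32) recv 89: fwd
Round 6: pos5(id77) recv 89: fwd
Round 7: pos6(id40) recv 89: fwd
Round 8: pos7(id89) recv 89: ELECTED
Message ID 77 originates at pos 5; dropped at pos 7 in round 2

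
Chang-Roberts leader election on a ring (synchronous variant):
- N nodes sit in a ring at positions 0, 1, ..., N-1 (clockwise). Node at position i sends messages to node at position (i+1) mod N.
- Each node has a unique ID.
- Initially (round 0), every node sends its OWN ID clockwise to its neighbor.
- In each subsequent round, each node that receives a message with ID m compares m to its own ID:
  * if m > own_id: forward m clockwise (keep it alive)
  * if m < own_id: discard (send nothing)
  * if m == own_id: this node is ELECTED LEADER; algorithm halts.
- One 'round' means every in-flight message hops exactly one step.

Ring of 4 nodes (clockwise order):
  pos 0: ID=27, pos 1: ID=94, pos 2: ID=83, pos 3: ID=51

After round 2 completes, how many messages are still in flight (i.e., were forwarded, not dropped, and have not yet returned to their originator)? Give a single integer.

Answer: 2

Derivation:
Round 1: pos1(id94) recv 27: drop; pos2(id83) recv 94: fwd; pos3(id51) recv 83: fwd; pos0(id27) recv 51: fwd
Round 2: pos3(id51) recv 94: fwd; pos0(id27) recv 83: fwd; pos1(id94) recv 51: drop
After round 2: 2 messages still in flight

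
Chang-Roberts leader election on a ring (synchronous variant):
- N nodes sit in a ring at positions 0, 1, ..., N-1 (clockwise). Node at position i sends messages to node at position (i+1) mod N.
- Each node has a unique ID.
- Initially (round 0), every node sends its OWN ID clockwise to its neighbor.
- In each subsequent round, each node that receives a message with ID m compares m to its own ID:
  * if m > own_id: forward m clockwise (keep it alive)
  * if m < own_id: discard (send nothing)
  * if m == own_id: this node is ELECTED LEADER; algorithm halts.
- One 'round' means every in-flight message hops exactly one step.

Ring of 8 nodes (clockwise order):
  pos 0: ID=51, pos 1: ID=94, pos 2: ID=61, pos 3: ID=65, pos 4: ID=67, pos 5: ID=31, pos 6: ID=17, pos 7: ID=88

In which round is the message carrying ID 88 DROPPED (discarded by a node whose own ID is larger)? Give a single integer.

Round 1: pos1(id94) recv 51: drop; pos2(id61) recv 94: fwd; pos3(id65) recv 61: drop; pos4(id67) recv 65: drop; pos5(id31) recv 67: fwd; pos6(id17) recv 31: fwd; pos7(id88) recv 17: drop; pos0(id51) recv 88: fwd
Round 2: pos3(id65) recv 94: fwd; pos6(id17) recv 67: fwd; pos7(id88) recv 31: drop; pos1(id94) recv 88: drop
Round 3: pos4(id67) recv 94: fwd; pos7(id88) recv 67: drop
Round 4: pos5(id31) recv 94: fwd
Round 5: pos6(id17) recv 94: fwd
Round 6: pos7(id88) recv 94: fwd
Round 7: pos0(id51) recv 94: fwd
Round 8: pos1(id94) recv 94: ELECTED
Message ID 88 originates at pos 7; dropped at pos 1 in round 2

Answer: 2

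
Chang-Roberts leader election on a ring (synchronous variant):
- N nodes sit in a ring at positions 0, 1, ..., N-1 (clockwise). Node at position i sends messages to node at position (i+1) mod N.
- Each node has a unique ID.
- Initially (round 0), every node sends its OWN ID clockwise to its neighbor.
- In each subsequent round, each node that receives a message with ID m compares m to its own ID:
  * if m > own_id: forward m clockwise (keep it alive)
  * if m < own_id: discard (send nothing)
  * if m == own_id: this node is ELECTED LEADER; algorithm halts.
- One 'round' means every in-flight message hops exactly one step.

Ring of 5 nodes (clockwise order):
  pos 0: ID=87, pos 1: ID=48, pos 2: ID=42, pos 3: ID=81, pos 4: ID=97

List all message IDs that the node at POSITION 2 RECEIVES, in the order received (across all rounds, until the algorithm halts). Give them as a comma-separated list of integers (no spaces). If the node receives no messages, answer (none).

Answer: 48,87,97

Derivation:
Round 1: pos1(id48) recv 87: fwd; pos2(id42) recv 48: fwd; pos3(id81) recv 42: drop; pos4(id97) recv 81: drop; pos0(id87) recv 97: fwd
Round 2: pos2(id42) recv 87: fwd; pos3(id81) recv 48: drop; pos1(id48) recv 97: fwd
Round 3: pos3(id81) recv 87: fwd; pos2(id42) recv 97: fwd
Round 4: pos4(id97) recv 87: drop; pos3(id81) recv 97: fwd
Round 5: pos4(id97) recv 97: ELECTED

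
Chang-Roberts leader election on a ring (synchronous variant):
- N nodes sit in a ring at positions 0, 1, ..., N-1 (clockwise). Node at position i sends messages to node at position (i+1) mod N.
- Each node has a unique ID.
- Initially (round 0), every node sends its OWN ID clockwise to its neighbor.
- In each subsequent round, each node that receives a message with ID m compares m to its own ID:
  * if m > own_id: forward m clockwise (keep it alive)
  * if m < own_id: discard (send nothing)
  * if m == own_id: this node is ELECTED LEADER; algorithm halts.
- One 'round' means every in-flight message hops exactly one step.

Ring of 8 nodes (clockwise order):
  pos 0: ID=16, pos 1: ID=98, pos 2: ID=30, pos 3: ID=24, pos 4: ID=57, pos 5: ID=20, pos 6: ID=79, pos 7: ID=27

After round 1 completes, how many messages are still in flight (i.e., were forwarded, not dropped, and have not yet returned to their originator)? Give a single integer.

Answer: 5

Derivation:
Round 1: pos1(id98) recv 16: drop; pos2(id30) recv 98: fwd; pos3(id24) recv 30: fwd; pos4(id57) recv 24: drop; pos5(id20) recv 57: fwd; pos6(id79) recv 20: drop; pos7(id27) recv 79: fwd; pos0(id16) recv 27: fwd
After round 1: 5 messages still in flight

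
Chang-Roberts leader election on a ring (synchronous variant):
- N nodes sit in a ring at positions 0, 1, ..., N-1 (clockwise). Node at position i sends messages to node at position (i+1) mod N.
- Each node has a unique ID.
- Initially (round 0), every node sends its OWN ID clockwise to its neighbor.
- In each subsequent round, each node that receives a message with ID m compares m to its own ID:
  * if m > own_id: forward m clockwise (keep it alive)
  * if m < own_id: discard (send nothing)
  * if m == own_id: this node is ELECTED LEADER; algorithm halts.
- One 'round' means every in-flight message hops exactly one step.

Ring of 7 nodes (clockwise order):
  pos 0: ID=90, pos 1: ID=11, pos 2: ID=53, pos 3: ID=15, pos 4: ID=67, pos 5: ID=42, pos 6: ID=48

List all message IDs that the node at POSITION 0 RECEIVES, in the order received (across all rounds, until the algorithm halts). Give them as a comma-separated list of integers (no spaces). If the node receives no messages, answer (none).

Round 1: pos1(id11) recv 90: fwd; pos2(id53) recv 11: drop; pos3(id15) recv 53: fwd; pos4(id67) recv 15: drop; pos5(id42) recv 67: fwd; pos6(id48) recv 42: drop; pos0(id90) recv 48: drop
Round 2: pos2(id53) recv 90: fwd; pos4(id67) recv 53: drop; pos6(id48) recv 67: fwd
Round 3: pos3(id15) recv 90: fwd; pos0(id90) recv 67: drop
Round 4: pos4(id67) recv 90: fwd
Round 5: pos5(id42) recv 90: fwd
Round 6: pos6(id48) recv 90: fwd
Round 7: pos0(id90) recv 90: ELECTED

Answer: 48,67,90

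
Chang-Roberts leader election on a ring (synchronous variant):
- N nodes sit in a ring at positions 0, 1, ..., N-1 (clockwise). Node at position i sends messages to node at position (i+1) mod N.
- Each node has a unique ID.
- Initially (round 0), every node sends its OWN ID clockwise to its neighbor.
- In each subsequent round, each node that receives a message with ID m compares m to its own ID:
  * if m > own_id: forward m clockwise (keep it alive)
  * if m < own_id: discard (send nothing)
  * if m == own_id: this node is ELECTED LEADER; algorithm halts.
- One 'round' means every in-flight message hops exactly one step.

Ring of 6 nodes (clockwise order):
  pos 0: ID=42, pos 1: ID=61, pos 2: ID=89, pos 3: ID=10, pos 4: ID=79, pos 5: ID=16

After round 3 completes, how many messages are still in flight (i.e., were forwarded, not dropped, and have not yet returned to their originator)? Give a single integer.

Answer: 2

Derivation:
Round 1: pos1(id61) recv 42: drop; pos2(id89) recv 61: drop; pos3(id10) recv 89: fwd; pos4(id79) recv 10: drop; pos5(id16) recv 79: fwd; pos0(id42) recv 16: drop
Round 2: pos4(id79) recv 89: fwd; pos0(id42) recv 79: fwd
Round 3: pos5(id16) recv 89: fwd; pos1(id61) recv 79: fwd
After round 3: 2 messages still in flight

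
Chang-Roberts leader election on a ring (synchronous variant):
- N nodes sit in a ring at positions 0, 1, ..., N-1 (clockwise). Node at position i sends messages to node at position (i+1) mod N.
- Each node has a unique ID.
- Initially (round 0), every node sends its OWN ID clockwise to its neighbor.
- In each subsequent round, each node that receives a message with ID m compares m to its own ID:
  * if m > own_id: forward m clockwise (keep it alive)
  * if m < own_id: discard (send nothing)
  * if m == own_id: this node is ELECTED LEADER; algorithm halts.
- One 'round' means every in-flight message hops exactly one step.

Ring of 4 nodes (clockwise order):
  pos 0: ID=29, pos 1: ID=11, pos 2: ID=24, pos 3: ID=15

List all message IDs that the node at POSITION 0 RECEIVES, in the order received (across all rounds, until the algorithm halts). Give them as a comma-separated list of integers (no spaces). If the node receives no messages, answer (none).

Answer: 15,24,29

Derivation:
Round 1: pos1(id11) recv 29: fwd; pos2(id24) recv 11: drop; pos3(id15) recv 24: fwd; pos0(id29) recv 15: drop
Round 2: pos2(id24) recv 29: fwd; pos0(id29) recv 24: drop
Round 3: pos3(id15) recv 29: fwd
Round 4: pos0(id29) recv 29: ELECTED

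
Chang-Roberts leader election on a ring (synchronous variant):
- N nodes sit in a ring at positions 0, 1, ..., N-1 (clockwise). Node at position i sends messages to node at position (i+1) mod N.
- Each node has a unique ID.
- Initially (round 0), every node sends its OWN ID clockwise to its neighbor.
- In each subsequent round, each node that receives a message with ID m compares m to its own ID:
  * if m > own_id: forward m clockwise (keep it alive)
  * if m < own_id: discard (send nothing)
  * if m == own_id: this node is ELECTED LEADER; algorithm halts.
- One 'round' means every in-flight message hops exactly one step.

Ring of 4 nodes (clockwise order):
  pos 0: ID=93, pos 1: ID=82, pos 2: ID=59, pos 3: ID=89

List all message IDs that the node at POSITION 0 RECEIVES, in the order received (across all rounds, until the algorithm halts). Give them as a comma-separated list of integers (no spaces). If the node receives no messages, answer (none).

Round 1: pos1(id82) recv 93: fwd; pos2(id59) recv 82: fwd; pos3(id89) recv 59: drop; pos0(id93) recv 89: drop
Round 2: pos2(id59) recv 93: fwd; pos3(id89) recv 82: drop
Round 3: pos3(id89) recv 93: fwd
Round 4: pos0(id93) recv 93: ELECTED

Answer: 89,93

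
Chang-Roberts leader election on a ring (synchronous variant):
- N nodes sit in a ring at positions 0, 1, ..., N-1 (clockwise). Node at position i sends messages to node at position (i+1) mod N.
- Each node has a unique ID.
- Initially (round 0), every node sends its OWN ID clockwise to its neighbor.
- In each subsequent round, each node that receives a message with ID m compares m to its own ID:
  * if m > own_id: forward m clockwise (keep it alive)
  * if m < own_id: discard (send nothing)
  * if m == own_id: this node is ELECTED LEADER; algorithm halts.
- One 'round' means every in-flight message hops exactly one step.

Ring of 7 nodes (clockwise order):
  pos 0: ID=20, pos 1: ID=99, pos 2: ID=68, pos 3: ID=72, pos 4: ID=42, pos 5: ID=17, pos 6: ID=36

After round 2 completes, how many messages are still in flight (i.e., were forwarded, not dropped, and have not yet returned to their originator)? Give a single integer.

Round 1: pos1(id99) recv 20: drop; pos2(id68) recv 99: fwd; pos3(id72) recv 68: drop; pos4(id42) recv 72: fwd; pos5(id17) recv 42: fwd; pos6(id36) recv 17: drop; pos0(id20) recv 36: fwd
Round 2: pos3(id72) recv 99: fwd; pos5(id17) recv 72: fwd; pos6(id36) recv 42: fwd; pos1(id99) recv 36: drop
After round 2: 3 messages still in flight

Answer: 3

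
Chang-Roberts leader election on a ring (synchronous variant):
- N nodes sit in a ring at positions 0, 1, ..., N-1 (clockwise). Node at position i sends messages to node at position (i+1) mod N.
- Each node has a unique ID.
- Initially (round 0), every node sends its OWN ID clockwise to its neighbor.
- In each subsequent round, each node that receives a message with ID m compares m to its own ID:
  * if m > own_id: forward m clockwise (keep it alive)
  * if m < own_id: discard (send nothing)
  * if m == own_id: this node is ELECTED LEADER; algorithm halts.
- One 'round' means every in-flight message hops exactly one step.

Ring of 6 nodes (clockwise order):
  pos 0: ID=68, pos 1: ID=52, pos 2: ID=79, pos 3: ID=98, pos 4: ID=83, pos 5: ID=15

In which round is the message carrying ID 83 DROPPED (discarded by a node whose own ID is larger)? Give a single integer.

Round 1: pos1(id52) recv 68: fwd; pos2(id79) recv 52: drop; pos3(id98) recv 79: drop; pos4(id83) recv 98: fwd; pos5(id15) recv 83: fwd; pos0(id68) recv 15: drop
Round 2: pos2(id79) recv 68: drop; pos5(id15) recv 98: fwd; pos0(id68) recv 83: fwd
Round 3: pos0(id68) recv 98: fwd; pos1(id52) recv 83: fwd
Round 4: pos1(id52) recv 98: fwd; pos2(id79) recv 83: fwd
Round 5: pos2(id79) recv 98: fwd; pos3(id98) recv 83: drop
Round 6: pos3(id98) recv 98: ELECTED
Message ID 83 originates at pos 4; dropped at pos 3 in round 5

Answer: 5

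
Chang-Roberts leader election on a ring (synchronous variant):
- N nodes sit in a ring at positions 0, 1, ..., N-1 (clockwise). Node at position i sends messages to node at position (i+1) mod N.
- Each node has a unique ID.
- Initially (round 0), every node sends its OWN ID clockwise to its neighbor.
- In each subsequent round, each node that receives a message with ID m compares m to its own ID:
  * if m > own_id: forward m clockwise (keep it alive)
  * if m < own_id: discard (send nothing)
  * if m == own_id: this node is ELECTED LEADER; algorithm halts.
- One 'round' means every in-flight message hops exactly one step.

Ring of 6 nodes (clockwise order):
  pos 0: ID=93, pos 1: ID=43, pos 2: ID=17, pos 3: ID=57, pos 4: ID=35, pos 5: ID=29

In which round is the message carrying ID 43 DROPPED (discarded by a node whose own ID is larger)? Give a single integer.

Round 1: pos1(id43) recv 93: fwd; pos2(id17) recv 43: fwd; pos3(id57) recv 17: drop; pos4(id35) recv 57: fwd; pos5(id29) recv 35: fwd; pos0(id93) recv 29: drop
Round 2: pos2(id17) recv 93: fwd; pos3(id57) recv 43: drop; pos5(id29) recv 57: fwd; pos0(id93) recv 35: drop
Round 3: pos3(id57) recv 93: fwd; pos0(id93) recv 57: drop
Round 4: pos4(id35) recv 93: fwd
Round 5: pos5(id29) recv 93: fwd
Round 6: pos0(id93) recv 93: ELECTED
Message ID 43 originates at pos 1; dropped at pos 3 in round 2

Answer: 2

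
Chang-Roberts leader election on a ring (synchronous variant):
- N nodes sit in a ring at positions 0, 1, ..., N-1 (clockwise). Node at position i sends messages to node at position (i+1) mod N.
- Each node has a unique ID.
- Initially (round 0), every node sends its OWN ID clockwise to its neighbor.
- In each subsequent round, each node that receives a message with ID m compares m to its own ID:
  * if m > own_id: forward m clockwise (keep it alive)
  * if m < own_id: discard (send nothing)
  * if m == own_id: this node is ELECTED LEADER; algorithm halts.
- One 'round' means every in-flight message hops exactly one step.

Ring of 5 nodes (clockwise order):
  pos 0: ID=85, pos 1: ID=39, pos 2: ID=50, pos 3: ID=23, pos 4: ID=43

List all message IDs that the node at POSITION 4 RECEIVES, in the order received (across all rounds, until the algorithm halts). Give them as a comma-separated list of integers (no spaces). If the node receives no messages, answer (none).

Round 1: pos1(id39) recv 85: fwd; pos2(id50) recv 39: drop; pos3(id23) recv 50: fwd; pos4(id43) recv 23: drop; pos0(id85) recv 43: drop
Round 2: pos2(id50) recv 85: fwd; pos4(id43) recv 50: fwd
Round 3: pos3(id23) recv 85: fwd; pos0(id85) recv 50: drop
Round 4: pos4(id43) recv 85: fwd
Round 5: pos0(id85) recv 85: ELECTED

Answer: 23,50,85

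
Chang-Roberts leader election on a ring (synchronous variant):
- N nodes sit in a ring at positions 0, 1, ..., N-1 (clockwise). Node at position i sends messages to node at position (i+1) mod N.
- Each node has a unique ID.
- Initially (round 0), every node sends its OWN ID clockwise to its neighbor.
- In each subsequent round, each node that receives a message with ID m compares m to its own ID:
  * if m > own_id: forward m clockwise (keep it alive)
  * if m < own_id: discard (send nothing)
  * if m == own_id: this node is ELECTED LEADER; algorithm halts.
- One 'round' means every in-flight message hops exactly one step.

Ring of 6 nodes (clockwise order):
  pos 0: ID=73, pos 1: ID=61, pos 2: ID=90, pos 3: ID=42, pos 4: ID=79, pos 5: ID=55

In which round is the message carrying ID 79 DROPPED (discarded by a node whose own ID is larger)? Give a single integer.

Answer: 4

Derivation:
Round 1: pos1(id61) recv 73: fwd; pos2(id90) recv 61: drop; pos3(id42) recv 90: fwd; pos4(id79) recv 42: drop; pos5(id55) recv 79: fwd; pos0(id73) recv 55: drop
Round 2: pos2(id90) recv 73: drop; pos4(id79) recv 90: fwd; pos0(id73) recv 79: fwd
Round 3: pos5(id55) recv 90: fwd; pos1(id61) recv 79: fwd
Round 4: pos0(id73) recv 90: fwd; pos2(id90) recv 79: drop
Round 5: pos1(id61) recv 90: fwd
Round 6: pos2(id90) recv 90: ELECTED
Message ID 79 originates at pos 4; dropped at pos 2 in round 4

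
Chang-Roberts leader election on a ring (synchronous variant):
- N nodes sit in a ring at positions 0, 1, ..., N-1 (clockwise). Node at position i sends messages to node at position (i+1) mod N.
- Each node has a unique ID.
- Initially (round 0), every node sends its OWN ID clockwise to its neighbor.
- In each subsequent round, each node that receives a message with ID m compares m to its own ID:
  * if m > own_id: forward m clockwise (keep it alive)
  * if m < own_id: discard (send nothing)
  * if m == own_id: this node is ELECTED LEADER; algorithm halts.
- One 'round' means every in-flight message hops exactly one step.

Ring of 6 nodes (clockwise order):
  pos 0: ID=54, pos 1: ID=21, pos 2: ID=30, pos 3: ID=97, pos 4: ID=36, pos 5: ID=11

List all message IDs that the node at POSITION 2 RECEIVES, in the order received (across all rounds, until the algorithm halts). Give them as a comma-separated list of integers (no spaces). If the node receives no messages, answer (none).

Round 1: pos1(id21) recv 54: fwd; pos2(id30) recv 21: drop; pos3(id97) recv 30: drop; pos4(id36) recv 97: fwd; pos5(id11) recv 36: fwd; pos0(id54) recv 11: drop
Round 2: pos2(id30) recv 54: fwd; pos5(id11) recv 97: fwd; pos0(id54) recv 36: drop
Round 3: pos3(id97) recv 54: drop; pos0(id54) recv 97: fwd
Round 4: pos1(id21) recv 97: fwd
Round 5: pos2(id30) recv 97: fwd
Round 6: pos3(id97) recv 97: ELECTED

Answer: 21,54,97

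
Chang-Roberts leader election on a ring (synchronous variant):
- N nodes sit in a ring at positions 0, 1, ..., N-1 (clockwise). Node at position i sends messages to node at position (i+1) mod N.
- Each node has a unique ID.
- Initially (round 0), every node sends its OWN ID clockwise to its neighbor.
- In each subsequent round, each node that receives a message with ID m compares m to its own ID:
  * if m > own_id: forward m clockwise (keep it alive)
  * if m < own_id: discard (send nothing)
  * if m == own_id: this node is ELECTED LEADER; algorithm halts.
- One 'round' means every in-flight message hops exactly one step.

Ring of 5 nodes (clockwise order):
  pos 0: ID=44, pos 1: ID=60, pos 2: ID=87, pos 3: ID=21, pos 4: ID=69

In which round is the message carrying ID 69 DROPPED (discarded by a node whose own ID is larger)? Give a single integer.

Answer: 3

Derivation:
Round 1: pos1(id60) recv 44: drop; pos2(id87) recv 60: drop; pos3(id21) recv 87: fwd; pos4(id69) recv 21: drop; pos0(id44) recv 69: fwd
Round 2: pos4(id69) recv 87: fwd; pos1(id60) recv 69: fwd
Round 3: pos0(id44) recv 87: fwd; pos2(id87) recv 69: drop
Round 4: pos1(id60) recv 87: fwd
Round 5: pos2(id87) recv 87: ELECTED
Message ID 69 originates at pos 4; dropped at pos 2 in round 3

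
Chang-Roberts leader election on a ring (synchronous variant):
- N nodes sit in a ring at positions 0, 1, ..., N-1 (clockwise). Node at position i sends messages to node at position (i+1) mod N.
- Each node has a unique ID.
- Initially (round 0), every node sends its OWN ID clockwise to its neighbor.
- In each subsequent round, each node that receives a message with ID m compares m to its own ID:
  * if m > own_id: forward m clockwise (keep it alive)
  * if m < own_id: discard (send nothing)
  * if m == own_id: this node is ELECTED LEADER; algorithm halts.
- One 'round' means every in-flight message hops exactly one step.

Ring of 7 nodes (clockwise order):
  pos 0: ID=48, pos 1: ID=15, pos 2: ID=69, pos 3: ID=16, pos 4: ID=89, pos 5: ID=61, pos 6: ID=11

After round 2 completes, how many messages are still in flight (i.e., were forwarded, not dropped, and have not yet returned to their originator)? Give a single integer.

Answer: 2

Derivation:
Round 1: pos1(id15) recv 48: fwd; pos2(id69) recv 15: drop; pos3(id16) recv 69: fwd; pos4(id89) recv 16: drop; pos5(id61) recv 89: fwd; pos6(id11) recv 61: fwd; pos0(id48) recv 11: drop
Round 2: pos2(id69) recv 48: drop; pos4(id89) recv 69: drop; pos6(id11) recv 89: fwd; pos0(id48) recv 61: fwd
After round 2: 2 messages still in flight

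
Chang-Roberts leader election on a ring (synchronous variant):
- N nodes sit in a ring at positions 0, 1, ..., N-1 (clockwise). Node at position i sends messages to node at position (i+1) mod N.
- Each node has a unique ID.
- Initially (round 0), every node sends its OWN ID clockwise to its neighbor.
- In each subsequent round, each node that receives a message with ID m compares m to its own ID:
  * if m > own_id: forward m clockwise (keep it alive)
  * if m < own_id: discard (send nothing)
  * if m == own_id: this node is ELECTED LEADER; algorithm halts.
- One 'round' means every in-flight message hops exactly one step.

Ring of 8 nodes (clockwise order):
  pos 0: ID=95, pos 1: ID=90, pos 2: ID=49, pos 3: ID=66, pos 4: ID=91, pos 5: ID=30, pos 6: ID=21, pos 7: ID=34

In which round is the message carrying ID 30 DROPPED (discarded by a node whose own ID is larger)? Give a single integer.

Answer: 2

Derivation:
Round 1: pos1(id90) recv 95: fwd; pos2(id49) recv 90: fwd; pos3(id66) recv 49: drop; pos4(id91) recv 66: drop; pos5(id30) recv 91: fwd; pos6(id21) recv 30: fwd; pos7(id34) recv 21: drop; pos0(id95) recv 34: drop
Round 2: pos2(id49) recv 95: fwd; pos3(id66) recv 90: fwd; pos6(id21) recv 91: fwd; pos7(id34) recv 30: drop
Round 3: pos3(id66) recv 95: fwd; pos4(id91) recv 90: drop; pos7(id34) recv 91: fwd
Round 4: pos4(id91) recv 95: fwd; pos0(id95) recv 91: drop
Round 5: pos5(id30) recv 95: fwd
Round 6: pos6(id21) recv 95: fwd
Round 7: pos7(id34) recv 95: fwd
Round 8: pos0(id95) recv 95: ELECTED
Message ID 30 originates at pos 5; dropped at pos 7 in round 2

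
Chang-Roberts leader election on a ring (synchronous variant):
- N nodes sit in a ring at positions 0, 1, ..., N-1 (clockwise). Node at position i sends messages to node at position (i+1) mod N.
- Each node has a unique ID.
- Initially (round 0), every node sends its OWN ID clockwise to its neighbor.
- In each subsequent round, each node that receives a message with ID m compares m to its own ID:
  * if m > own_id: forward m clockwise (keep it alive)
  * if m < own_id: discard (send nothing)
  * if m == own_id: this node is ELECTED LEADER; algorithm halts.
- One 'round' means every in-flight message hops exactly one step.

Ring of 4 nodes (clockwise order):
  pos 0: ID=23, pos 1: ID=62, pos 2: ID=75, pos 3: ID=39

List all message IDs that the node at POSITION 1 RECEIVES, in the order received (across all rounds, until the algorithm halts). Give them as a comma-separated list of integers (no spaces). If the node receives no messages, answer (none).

Answer: 23,39,75

Derivation:
Round 1: pos1(id62) recv 23: drop; pos2(id75) recv 62: drop; pos3(id39) recv 75: fwd; pos0(id23) recv 39: fwd
Round 2: pos0(id23) recv 75: fwd; pos1(id62) recv 39: drop
Round 3: pos1(id62) recv 75: fwd
Round 4: pos2(id75) recv 75: ELECTED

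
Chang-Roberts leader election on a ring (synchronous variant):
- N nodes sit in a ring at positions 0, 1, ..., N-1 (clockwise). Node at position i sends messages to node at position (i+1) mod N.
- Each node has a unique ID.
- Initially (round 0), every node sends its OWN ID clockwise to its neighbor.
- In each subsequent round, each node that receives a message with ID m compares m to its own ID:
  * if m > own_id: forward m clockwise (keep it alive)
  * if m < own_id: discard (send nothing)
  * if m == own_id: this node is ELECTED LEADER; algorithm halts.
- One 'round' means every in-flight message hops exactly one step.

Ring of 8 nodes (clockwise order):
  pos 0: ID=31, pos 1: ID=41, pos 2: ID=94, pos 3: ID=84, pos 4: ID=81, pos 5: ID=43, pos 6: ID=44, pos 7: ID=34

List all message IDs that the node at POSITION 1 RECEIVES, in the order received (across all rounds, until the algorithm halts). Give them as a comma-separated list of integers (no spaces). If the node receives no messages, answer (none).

Round 1: pos1(id41) recv 31: drop; pos2(id94) recv 41: drop; pos3(id84) recv 94: fwd; pos4(id81) recv 84: fwd; pos5(id43) recv 81: fwd; pos6(id44) recv 43: drop; pos7(id34) recv 44: fwd; pos0(id31) recv 34: fwd
Round 2: pos4(id81) recv 94: fwd; pos5(id43) recv 84: fwd; pos6(id44) recv 81: fwd; pos0(id31) recv 44: fwd; pos1(id41) recv 34: drop
Round 3: pos5(id43) recv 94: fwd; pos6(id44) recv 84: fwd; pos7(id34) recv 81: fwd; pos1(id41) recv 44: fwd
Round 4: pos6(id44) recv 94: fwd; pos7(id34) recv 84: fwd; pos0(id31) recv 81: fwd; pos2(id94) recv 44: drop
Round 5: pos7(id34) recv 94: fwd; pos0(id31) recv 84: fwd; pos1(id41) recv 81: fwd
Round 6: pos0(id31) recv 94: fwd; pos1(id41) recv 84: fwd; pos2(id94) recv 81: drop
Round 7: pos1(id41) recv 94: fwd; pos2(id94) recv 84: drop
Round 8: pos2(id94) recv 94: ELECTED

Answer: 31,34,44,81,84,94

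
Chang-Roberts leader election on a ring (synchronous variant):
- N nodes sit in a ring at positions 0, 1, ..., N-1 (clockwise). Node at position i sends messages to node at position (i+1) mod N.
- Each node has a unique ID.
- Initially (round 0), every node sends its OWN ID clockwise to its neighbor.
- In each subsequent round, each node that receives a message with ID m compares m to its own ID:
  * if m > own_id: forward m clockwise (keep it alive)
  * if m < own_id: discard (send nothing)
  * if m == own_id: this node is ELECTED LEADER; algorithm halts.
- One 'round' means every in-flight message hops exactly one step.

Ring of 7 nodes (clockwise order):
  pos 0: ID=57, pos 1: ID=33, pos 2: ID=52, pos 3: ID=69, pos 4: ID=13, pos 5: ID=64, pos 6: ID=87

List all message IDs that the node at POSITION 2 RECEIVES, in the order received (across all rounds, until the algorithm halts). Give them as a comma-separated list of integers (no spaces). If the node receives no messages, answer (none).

Round 1: pos1(id33) recv 57: fwd; pos2(id52) recv 33: drop; pos3(id69) recv 52: drop; pos4(id13) recv 69: fwd; pos5(id64) recv 13: drop; pos6(id87) recv 64: drop; pos0(id57) recv 87: fwd
Round 2: pos2(id52) recv 57: fwd; pos5(id64) recv 69: fwd; pos1(id33) recv 87: fwd
Round 3: pos3(id69) recv 57: drop; pos6(id87) recv 69: drop; pos2(id52) recv 87: fwd
Round 4: pos3(id69) recv 87: fwd
Round 5: pos4(id13) recv 87: fwd
Round 6: pos5(id64) recv 87: fwd
Round 7: pos6(id87) recv 87: ELECTED

Answer: 33,57,87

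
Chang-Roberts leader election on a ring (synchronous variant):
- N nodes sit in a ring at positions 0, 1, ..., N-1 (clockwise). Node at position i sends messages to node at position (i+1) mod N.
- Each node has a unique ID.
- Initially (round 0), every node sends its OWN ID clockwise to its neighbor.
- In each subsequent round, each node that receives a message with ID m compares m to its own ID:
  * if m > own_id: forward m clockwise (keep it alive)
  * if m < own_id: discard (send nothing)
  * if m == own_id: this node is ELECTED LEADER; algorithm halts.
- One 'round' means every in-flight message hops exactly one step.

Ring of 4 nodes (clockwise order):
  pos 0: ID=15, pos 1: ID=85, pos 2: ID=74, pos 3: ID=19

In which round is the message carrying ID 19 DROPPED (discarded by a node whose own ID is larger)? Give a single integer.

Round 1: pos1(id85) recv 15: drop; pos2(id74) recv 85: fwd; pos3(id19) recv 74: fwd; pos0(id15) recv 19: fwd
Round 2: pos3(id19) recv 85: fwd; pos0(id15) recv 74: fwd; pos1(id85) recv 19: drop
Round 3: pos0(id15) recv 85: fwd; pos1(id85) recv 74: drop
Round 4: pos1(id85) recv 85: ELECTED
Message ID 19 originates at pos 3; dropped at pos 1 in round 2

Answer: 2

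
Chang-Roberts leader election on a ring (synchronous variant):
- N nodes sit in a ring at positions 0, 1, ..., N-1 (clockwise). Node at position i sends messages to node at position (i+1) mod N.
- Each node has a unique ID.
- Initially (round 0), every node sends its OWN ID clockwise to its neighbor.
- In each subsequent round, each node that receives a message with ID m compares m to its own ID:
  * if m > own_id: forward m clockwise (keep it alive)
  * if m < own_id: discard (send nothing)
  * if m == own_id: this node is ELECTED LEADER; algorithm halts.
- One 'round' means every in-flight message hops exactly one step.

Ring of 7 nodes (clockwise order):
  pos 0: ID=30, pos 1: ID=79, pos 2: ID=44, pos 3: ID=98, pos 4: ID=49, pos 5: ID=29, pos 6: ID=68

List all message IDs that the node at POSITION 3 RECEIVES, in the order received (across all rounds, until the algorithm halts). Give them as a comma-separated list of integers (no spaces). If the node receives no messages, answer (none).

Answer: 44,79,98

Derivation:
Round 1: pos1(id79) recv 30: drop; pos2(id44) recv 79: fwd; pos3(id98) recv 44: drop; pos4(id49) recv 98: fwd; pos5(id29) recv 49: fwd; pos6(id68) recv 29: drop; pos0(id30) recv 68: fwd
Round 2: pos3(id98) recv 79: drop; pos5(id29) recv 98: fwd; pos6(id68) recv 49: drop; pos1(id79) recv 68: drop
Round 3: pos6(id68) recv 98: fwd
Round 4: pos0(id30) recv 98: fwd
Round 5: pos1(id79) recv 98: fwd
Round 6: pos2(id44) recv 98: fwd
Round 7: pos3(id98) recv 98: ELECTED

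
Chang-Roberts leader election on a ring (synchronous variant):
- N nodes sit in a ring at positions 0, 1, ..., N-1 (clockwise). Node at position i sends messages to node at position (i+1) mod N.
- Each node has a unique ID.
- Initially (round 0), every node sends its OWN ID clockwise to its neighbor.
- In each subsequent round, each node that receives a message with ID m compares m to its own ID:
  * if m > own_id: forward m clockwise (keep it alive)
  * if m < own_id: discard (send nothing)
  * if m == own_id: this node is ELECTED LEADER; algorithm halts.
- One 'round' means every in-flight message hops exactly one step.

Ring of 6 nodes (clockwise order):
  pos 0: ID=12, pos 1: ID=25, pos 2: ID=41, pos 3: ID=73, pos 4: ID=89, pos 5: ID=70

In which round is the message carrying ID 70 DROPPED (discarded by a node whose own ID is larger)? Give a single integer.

Round 1: pos1(id25) recv 12: drop; pos2(id41) recv 25: drop; pos3(id73) recv 41: drop; pos4(id89) recv 73: drop; pos5(id70) recv 89: fwd; pos0(id12) recv 70: fwd
Round 2: pos0(id12) recv 89: fwd; pos1(id25) recv 70: fwd
Round 3: pos1(id25) recv 89: fwd; pos2(id41) recv 70: fwd
Round 4: pos2(id41) recv 89: fwd; pos3(id73) recv 70: drop
Round 5: pos3(id73) recv 89: fwd
Round 6: pos4(id89) recv 89: ELECTED
Message ID 70 originates at pos 5; dropped at pos 3 in round 4

Answer: 4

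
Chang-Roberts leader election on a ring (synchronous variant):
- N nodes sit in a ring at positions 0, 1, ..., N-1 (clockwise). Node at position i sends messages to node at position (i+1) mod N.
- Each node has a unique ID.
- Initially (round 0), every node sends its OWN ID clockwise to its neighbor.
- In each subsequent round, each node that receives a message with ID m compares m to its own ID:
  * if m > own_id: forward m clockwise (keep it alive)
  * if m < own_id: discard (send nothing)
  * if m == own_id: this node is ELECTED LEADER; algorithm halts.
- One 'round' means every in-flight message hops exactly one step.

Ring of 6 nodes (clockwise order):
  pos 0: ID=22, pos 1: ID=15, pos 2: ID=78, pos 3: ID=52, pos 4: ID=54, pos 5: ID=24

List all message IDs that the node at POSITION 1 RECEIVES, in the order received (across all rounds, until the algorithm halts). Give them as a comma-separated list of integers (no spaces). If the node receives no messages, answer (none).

Answer: 22,24,54,78

Derivation:
Round 1: pos1(id15) recv 22: fwd; pos2(id78) recv 15: drop; pos3(id52) recv 78: fwd; pos4(id54) recv 52: drop; pos5(id24) recv 54: fwd; pos0(id22) recv 24: fwd
Round 2: pos2(id78) recv 22: drop; pos4(id54) recv 78: fwd; pos0(id22) recv 54: fwd; pos1(id15) recv 24: fwd
Round 3: pos5(id24) recv 78: fwd; pos1(id15) recv 54: fwd; pos2(id78) recv 24: drop
Round 4: pos0(id22) recv 78: fwd; pos2(id78) recv 54: drop
Round 5: pos1(id15) recv 78: fwd
Round 6: pos2(id78) recv 78: ELECTED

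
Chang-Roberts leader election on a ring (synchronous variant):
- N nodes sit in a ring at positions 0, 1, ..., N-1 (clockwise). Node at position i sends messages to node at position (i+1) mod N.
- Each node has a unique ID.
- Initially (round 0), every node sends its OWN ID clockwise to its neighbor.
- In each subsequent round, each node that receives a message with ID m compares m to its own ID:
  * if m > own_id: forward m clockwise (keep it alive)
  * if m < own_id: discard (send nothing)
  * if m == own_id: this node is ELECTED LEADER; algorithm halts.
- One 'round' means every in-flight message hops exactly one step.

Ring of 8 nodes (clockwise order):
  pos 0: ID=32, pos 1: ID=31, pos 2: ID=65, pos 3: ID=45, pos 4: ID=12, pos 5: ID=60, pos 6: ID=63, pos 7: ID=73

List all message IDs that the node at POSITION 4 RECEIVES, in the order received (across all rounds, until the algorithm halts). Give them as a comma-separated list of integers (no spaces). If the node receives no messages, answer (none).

Round 1: pos1(id31) recv 32: fwd; pos2(id65) recv 31: drop; pos3(id45) recv 65: fwd; pos4(id12) recv 45: fwd; pos5(id60) recv 12: drop; pos6(id63) recv 60: drop; pos7(id73) recv 63: drop; pos0(id32) recv 73: fwd
Round 2: pos2(id65) recv 32: drop; pos4(id12) recv 65: fwd; pos5(id60) recv 45: drop; pos1(id31) recv 73: fwd
Round 3: pos5(id60) recv 65: fwd; pos2(id65) recv 73: fwd
Round 4: pos6(id63) recv 65: fwd; pos3(id45) recv 73: fwd
Round 5: pos7(id73) recv 65: drop; pos4(id12) recv 73: fwd
Round 6: pos5(id60) recv 73: fwd
Round 7: pos6(id63) recv 73: fwd
Round 8: pos7(id73) recv 73: ELECTED

Answer: 45,65,73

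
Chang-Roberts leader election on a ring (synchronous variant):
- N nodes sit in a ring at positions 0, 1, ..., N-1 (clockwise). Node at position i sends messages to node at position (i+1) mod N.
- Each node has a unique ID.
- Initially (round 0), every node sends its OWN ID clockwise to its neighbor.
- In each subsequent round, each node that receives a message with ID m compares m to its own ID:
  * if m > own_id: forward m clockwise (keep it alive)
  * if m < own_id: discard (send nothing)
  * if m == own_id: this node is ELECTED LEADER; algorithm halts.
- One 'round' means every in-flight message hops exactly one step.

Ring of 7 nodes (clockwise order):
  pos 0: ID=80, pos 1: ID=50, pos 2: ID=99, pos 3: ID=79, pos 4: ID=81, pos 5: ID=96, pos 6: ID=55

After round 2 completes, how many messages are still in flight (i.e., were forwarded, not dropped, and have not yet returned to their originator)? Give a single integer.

Round 1: pos1(id50) recv 80: fwd; pos2(id99) recv 50: drop; pos3(id79) recv 99: fwd; pos4(id81) recv 79: drop; pos5(id96) recv 81: drop; pos6(id55) recv 96: fwd; pos0(id80) recv 55: drop
Round 2: pos2(id99) recv 80: drop; pos4(id81) recv 99: fwd; pos0(id80) recv 96: fwd
After round 2: 2 messages still in flight

Answer: 2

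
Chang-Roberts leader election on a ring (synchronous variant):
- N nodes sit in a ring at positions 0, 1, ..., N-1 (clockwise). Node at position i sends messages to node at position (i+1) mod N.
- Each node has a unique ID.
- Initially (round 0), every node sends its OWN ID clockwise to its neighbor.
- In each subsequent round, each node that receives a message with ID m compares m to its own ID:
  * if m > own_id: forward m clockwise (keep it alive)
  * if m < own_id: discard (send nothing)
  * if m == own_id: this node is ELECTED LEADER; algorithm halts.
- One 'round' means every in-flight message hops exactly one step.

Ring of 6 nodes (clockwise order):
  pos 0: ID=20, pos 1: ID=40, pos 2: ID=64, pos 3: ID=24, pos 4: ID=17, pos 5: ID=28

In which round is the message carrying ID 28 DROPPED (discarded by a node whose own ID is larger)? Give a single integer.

Round 1: pos1(id40) recv 20: drop; pos2(id64) recv 40: drop; pos3(id24) recv 64: fwd; pos4(id17) recv 24: fwd; pos5(id28) recv 17: drop; pos0(id20) recv 28: fwd
Round 2: pos4(id17) recv 64: fwd; pos5(id28) recv 24: drop; pos1(id40) recv 28: drop
Round 3: pos5(id28) recv 64: fwd
Round 4: pos0(id20) recv 64: fwd
Round 5: pos1(id40) recv 64: fwd
Round 6: pos2(id64) recv 64: ELECTED
Message ID 28 originates at pos 5; dropped at pos 1 in round 2

Answer: 2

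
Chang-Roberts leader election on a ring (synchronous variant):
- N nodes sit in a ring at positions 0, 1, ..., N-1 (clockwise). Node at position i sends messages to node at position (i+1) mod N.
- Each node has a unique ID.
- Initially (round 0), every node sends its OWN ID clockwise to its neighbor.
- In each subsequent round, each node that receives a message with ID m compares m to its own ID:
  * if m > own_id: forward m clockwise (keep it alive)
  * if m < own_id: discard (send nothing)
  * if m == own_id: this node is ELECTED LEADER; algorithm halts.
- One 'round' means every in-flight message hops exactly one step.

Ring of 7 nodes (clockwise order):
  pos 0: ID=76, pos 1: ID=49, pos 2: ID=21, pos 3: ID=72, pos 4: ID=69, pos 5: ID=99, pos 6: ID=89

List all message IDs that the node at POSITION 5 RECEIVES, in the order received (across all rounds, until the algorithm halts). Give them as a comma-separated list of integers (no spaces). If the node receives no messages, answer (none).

Round 1: pos1(id49) recv 76: fwd; pos2(id21) recv 49: fwd; pos3(id72) recv 21: drop; pos4(id69) recv 72: fwd; pos5(id99) recv 69: drop; pos6(id89) recv 99: fwd; pos0(id76) recv 89: fwd
Round 2: pos2(id21) recv 76: fwd; pos3(id72) recv 49: drop; pos5(id99) recv 72: drop; pos0(id76) recv 99: fwd; pos1(id49) recv 89: fwd
Round 3: pos3(id72) recv 76: fwd; pos1(id49) recv 99: fwd; pos2(id21) recv 89: fwd
Round 4: pos4(id69) recv 76: fwd; pos2(id21) recv 99: fwd; pos3(id72) recv 89: fwd
Round 5: pos5(id99) recv 76: drop; pos3(id72) recv 99: fwd; pos4(id69) recv 89: fwd
Round 6: pos4(id69) recv 99: fwd; pos5(id99) recv 89: drop
Round 7: pos5(id99) recv 99: ELECTED

Answer: 69,72,76,89,99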